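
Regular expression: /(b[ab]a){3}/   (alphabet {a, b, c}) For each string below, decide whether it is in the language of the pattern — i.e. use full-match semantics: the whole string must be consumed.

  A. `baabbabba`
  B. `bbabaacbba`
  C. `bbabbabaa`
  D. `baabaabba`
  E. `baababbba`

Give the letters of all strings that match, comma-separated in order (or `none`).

A → match
B → no match
C → match
D → match
E → no match

A, C, D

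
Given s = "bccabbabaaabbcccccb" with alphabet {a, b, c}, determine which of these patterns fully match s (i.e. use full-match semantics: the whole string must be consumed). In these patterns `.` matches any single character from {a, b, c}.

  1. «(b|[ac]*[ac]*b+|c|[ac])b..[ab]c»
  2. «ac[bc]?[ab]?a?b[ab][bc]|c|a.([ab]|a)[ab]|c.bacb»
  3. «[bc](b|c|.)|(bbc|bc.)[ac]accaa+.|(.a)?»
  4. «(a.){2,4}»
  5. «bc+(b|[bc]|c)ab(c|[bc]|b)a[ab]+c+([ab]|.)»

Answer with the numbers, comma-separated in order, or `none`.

1 → no match — must end with "c"
2 → no match
3 → no match
4 → no match — must start with "a"
5 → match

5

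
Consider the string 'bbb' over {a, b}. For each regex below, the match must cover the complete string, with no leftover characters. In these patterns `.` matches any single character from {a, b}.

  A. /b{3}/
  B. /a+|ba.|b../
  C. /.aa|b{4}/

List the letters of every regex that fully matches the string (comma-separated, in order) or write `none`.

A, B

A → match
B → match
C → no match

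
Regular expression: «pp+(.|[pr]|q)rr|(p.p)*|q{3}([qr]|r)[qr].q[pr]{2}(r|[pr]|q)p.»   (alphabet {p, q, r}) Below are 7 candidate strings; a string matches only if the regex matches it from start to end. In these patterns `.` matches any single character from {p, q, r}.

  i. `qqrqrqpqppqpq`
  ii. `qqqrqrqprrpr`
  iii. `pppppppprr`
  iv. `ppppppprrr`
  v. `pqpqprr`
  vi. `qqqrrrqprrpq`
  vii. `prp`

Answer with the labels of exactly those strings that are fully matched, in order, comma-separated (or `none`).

i → no match
ii → match
iii → match
iv → match
v → no match
vi → match
vii → match

ii, iii, iv, vi, vii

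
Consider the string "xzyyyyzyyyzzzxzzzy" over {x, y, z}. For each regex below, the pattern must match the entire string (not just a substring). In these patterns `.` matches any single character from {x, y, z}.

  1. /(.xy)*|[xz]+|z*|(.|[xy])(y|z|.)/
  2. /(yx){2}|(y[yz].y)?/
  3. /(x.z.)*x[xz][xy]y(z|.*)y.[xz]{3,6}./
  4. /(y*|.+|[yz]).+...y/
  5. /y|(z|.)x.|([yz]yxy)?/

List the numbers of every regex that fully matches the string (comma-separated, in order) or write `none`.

3, 4

1 → no match
2 → no match
3 → match
4 → match
5 → no match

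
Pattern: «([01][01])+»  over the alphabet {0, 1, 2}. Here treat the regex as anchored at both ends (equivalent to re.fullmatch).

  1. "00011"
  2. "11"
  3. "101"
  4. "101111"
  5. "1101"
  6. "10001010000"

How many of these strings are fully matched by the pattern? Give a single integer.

3

1. "00011" → no match
2. "11" → match
3. "101" → no match
4. "101111" → match
5. "1101" → match
6. "10001010000" → no match
Total matched: 3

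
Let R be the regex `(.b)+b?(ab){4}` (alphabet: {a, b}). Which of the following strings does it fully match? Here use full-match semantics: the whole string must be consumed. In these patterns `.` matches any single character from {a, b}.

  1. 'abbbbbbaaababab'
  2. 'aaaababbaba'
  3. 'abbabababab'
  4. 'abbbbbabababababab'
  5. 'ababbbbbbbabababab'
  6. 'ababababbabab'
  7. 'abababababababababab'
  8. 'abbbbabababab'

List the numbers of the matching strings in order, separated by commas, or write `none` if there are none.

1 → no match
2 → no match — must end with 'ab'
3 → match
4 → match
5 → match
6 → no match
7 → match
8 → match

3, 4, 5, 7, 8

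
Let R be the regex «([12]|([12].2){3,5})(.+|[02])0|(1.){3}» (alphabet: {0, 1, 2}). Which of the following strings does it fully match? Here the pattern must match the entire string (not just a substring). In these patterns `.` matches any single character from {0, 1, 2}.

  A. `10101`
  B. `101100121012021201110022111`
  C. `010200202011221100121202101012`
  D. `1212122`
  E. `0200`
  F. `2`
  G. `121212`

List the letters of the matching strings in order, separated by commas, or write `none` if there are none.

A. `10101` → no match
B → no match
C → no match
D. `1212122` → no match
E. `0200` → no match
F. `2` → no match
G. `121212` → match

G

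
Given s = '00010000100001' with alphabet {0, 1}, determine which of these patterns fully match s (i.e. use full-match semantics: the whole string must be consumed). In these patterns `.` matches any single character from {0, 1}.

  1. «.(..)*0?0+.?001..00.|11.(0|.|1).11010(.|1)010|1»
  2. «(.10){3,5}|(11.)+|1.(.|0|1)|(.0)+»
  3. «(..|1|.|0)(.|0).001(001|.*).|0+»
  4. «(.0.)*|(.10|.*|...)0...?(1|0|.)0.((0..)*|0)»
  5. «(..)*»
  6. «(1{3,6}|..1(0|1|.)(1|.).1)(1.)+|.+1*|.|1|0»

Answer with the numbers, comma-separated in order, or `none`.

1, 4, 5, 6

1 → match
2 → no match
3 → no match
4 → match
5 → match
6 → match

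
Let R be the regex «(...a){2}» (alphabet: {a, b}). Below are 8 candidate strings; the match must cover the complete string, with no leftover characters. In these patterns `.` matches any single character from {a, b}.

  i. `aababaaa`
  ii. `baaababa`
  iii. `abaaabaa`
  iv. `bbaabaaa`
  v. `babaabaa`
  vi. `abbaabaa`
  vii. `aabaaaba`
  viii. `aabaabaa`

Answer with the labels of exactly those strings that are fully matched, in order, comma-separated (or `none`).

i, ii, iii, iv, v, vi, vii, viii

i → match
ii → match
iii → match
iv → match
v → match
vi → match
vii → match
viii → match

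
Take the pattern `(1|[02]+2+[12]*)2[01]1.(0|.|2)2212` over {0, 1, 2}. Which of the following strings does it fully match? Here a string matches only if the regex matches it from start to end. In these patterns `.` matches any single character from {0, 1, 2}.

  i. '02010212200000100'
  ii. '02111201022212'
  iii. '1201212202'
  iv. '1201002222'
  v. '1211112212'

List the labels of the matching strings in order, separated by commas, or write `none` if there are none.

i → no match — must end with '2212'
ii → match
iii → no match — must end with '2212'
iv → no match — must end with '2212'
v → match

ii, v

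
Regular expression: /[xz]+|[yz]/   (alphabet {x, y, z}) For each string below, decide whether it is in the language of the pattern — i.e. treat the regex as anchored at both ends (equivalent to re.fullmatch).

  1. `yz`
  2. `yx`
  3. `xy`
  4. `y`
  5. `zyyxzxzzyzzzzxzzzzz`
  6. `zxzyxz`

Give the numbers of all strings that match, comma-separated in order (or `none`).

1 → no match
2 → no match
3 → no match
4 → match
5 → no match
6 → no match

4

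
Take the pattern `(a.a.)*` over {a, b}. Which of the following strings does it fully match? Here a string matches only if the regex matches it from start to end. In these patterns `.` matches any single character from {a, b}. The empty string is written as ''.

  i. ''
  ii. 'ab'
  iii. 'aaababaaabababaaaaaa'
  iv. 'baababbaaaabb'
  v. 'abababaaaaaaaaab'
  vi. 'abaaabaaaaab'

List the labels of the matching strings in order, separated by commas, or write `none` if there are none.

i → match
ii → no match
iii → match
iv → no match
v → match
vi → match

i, iii, v, vi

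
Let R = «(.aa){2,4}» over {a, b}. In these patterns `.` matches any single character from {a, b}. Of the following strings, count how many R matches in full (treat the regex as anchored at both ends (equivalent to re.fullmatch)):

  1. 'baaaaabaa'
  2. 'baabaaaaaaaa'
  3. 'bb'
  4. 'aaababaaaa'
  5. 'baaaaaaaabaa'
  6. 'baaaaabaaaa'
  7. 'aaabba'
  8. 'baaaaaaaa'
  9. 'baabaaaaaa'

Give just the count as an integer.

1 → match
2 → match
3 → no match — must end with 'aa'
4 → no match
5 → match
6 → no match
7 → no match — must end with 'aa'
8 → match
9 → no match
Total matched: 4

4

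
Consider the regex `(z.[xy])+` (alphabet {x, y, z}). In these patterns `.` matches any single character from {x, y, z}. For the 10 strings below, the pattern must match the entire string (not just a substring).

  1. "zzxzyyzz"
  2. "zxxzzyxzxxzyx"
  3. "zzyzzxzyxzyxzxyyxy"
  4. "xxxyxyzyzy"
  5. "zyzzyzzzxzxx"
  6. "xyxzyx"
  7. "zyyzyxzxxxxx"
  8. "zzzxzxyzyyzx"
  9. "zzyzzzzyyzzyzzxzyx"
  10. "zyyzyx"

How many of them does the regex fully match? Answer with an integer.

1 → no match
2 → no match
3 → no match
4 → no match — must start with "z"
5 → no match
6 → no match — must start with "z"
7 → no match
8 → no match
9 → no match
10 → match
Total matched: 1

1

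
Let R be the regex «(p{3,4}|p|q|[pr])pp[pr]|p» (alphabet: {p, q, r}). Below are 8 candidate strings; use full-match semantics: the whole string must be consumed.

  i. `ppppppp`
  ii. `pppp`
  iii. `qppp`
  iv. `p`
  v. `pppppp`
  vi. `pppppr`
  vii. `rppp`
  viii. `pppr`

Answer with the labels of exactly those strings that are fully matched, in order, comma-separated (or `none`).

i, ii, iii, iv, v, vi, vii, viii

i → match
ii → match
iii → match
iv → match
v → match
vi → match
vii → match
viii → match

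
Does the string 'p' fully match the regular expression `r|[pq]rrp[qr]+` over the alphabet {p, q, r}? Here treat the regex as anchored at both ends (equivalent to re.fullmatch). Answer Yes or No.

No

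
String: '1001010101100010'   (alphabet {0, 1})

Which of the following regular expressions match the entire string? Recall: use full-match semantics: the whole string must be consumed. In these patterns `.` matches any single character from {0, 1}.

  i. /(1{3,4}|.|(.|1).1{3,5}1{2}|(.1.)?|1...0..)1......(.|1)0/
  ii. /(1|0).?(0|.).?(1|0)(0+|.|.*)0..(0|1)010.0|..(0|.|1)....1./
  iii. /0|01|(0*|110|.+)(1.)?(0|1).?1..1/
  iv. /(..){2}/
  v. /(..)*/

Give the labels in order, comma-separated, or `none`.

i, v

i → match
ii → no match
iii → no match
iv → no match
v → match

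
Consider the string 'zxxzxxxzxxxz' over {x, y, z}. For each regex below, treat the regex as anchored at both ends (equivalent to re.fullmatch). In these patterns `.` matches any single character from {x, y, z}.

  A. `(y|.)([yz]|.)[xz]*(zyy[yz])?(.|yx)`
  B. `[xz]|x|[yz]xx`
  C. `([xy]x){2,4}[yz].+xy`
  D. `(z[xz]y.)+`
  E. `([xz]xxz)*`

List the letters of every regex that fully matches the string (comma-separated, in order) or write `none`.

A, E

A → match
B → no match
C → no match — must end with 'xy'
D → no match
E → match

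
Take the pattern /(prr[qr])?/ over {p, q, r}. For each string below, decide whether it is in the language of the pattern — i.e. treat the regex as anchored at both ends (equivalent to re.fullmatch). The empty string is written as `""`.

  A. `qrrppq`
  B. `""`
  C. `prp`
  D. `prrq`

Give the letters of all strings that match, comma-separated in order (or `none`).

A. `qrrppq` → no match
B. `""` → match
C. `prp` → no match
D. `prrq` → match

B, D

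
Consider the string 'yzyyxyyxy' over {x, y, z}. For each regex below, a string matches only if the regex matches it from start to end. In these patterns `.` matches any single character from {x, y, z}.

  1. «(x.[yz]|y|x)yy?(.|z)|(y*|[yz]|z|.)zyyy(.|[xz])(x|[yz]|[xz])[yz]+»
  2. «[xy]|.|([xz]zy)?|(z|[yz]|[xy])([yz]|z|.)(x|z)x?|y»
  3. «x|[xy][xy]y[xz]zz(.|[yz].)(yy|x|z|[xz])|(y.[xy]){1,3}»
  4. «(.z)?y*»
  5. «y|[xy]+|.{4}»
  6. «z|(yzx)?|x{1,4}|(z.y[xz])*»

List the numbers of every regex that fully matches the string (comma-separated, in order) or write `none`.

3

1 → no match
2 → no match
3 → match
4 → no match
5 → no match
6 → no match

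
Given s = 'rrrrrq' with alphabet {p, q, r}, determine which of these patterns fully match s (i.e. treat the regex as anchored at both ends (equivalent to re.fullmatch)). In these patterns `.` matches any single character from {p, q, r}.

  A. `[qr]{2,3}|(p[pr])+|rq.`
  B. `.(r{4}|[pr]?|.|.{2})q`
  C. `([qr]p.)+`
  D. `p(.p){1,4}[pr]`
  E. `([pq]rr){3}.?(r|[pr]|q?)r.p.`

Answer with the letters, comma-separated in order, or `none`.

A → no match
B → match
C → no match
D → no match — must start with 'p'
E → no match

B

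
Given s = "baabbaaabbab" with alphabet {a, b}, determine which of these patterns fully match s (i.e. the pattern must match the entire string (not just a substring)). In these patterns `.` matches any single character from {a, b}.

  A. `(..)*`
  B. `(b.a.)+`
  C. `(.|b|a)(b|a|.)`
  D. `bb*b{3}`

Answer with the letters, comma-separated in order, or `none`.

A → match
B → match
C → no match
D → no match

A, B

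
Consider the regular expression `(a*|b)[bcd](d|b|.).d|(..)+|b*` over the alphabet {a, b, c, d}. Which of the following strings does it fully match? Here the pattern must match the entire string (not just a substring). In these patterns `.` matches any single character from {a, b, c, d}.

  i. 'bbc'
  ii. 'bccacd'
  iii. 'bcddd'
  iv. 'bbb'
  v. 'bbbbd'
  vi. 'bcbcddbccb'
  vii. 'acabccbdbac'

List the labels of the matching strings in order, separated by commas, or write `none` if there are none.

ii, iii, iv, v, vi

i. 'bbc' → no match
ii. 'bccacd' → match
iii. 'bcddd' → match
iv. 'bbb' → match
v. 'bbbbd' → match
vi. 'bcbcddbccb' → match
vii. 'acabccbdbac' → no match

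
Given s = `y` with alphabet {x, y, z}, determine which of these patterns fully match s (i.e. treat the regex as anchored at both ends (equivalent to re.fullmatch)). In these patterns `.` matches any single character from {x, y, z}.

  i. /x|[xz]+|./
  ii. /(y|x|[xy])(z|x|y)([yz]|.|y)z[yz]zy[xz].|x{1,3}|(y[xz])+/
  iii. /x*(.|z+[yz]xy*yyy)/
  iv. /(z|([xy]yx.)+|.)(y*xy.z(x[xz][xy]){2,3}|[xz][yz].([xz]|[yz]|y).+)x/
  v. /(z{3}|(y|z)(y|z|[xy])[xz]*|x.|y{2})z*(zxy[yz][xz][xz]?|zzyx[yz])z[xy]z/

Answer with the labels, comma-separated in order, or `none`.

i → match
ii → no match
iii → match
iv → no match — must end with `x`
v → no match — must end with `z`

i, iii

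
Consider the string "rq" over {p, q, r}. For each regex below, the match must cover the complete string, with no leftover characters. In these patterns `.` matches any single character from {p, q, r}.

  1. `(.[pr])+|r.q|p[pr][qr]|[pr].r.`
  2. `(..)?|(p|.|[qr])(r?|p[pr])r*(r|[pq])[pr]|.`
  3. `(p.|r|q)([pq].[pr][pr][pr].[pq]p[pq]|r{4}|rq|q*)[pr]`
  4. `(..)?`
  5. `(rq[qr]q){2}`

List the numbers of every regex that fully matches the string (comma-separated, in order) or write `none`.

1 → no match
2 → match
3 → no match
4 → match
5 → no match

2, 4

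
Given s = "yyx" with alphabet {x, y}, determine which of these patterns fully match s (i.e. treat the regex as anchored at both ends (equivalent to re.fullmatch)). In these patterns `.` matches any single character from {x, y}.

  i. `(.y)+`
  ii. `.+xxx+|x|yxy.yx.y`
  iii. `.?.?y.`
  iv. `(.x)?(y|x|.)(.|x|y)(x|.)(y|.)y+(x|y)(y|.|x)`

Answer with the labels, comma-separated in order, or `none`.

i → no match — must end with "y"
ii → no match
iii → match
iv → no match

iii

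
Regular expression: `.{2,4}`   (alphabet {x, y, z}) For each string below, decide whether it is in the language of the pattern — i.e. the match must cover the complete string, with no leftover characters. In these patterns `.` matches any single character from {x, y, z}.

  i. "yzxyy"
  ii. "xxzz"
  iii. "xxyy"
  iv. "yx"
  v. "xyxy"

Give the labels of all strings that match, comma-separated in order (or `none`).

ii, iii, iv, v

i → no match
ii → match
iii → match
iv → match
v → match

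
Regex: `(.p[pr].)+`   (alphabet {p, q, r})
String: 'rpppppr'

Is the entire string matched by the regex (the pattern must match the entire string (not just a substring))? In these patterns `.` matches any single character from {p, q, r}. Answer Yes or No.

No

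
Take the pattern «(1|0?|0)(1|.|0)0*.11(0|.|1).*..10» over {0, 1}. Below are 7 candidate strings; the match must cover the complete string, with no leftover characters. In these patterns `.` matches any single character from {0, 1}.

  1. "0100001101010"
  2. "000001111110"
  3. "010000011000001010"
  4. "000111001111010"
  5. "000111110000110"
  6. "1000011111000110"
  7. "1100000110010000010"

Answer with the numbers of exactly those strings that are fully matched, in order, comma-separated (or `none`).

1, 2, 3, 4, 5, 6, 7

1 → match
2. "000001111110" → match
3 → match
4 → match
5 → match
6 → match
7 → match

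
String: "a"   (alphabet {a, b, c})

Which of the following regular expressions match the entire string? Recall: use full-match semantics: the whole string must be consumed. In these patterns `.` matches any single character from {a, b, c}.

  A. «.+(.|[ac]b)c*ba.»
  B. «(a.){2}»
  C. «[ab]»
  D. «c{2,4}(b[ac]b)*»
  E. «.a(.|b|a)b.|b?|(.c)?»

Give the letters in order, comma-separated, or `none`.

A → no match
B → no match
C → match
D → no match — must start with "c"
E → no match

C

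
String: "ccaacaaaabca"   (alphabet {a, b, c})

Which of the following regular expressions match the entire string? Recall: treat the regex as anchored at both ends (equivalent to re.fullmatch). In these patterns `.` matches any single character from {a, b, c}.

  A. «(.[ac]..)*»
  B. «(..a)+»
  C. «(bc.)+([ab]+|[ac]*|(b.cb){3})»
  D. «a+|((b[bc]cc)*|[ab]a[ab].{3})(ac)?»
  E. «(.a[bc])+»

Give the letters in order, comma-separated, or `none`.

A → no match
B → match
C → no match — must start with "bc"
D → no match
E → no match

B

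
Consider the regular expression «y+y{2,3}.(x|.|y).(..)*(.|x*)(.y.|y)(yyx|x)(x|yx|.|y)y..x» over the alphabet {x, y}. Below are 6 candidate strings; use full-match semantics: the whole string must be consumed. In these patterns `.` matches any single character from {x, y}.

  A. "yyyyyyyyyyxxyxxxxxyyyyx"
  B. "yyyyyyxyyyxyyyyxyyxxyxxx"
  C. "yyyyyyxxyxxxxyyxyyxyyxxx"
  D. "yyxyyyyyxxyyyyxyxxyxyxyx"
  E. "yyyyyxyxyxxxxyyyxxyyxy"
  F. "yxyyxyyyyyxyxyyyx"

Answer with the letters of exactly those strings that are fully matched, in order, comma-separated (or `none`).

B, C

A → no match
B → match
C → match
D → no match
E → no match — must end with "x"
F → no match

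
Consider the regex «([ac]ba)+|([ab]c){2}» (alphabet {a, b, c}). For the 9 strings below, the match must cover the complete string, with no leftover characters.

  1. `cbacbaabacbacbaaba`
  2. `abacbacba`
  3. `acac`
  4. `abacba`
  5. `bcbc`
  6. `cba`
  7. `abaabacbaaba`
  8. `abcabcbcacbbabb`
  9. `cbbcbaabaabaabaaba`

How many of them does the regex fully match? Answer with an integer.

7

1 → match
2. `abacbacba` → match
3. `acac` → match
4. `abacba` → match
5. `bcbc` → match
6. `cba` → match
7. `abaabacbaaba` → match
8 → no match
9 → no match
Total matched: 7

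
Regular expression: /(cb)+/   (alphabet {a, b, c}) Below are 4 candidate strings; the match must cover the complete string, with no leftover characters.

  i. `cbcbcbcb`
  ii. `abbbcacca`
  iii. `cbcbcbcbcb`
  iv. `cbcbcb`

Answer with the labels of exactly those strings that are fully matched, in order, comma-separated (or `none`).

i, iii, iv

i → match
ii → no match — must start with `cb`
iii → match
iv → match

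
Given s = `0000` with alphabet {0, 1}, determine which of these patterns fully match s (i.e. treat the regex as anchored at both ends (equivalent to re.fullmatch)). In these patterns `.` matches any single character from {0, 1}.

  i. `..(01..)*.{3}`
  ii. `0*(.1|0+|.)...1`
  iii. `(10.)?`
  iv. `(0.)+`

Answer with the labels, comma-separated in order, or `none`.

iv

i → no match
ii → no match — must end with `1`
iii → no match
iv → match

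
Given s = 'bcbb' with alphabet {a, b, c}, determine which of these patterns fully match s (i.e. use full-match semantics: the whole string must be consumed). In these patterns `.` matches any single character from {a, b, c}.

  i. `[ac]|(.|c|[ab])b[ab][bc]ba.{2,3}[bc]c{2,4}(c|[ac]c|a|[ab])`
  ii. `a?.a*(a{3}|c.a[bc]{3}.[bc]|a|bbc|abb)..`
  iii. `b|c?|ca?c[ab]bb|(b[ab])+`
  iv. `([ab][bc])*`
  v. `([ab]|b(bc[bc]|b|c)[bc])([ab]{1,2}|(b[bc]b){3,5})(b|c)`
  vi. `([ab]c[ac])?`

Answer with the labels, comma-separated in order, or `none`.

i → no match
ii → no match
iii → no match
iv → match
v → no match
vi → no match

iv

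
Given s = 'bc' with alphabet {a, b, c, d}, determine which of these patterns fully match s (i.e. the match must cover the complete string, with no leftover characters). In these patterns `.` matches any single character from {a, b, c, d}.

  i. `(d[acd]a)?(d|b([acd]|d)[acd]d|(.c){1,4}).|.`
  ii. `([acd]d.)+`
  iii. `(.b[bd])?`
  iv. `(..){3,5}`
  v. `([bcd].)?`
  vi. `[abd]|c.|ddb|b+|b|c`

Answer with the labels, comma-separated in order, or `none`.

i → no match
ii → no match
iii → no match
iv → no match
v → match
vi → no match

v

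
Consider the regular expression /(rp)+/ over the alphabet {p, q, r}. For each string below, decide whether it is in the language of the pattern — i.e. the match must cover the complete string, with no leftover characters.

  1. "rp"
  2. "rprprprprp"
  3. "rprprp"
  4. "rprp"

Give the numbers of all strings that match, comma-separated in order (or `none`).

1 → match
2 → match
3 → match
4 → match

1, 2, 3, 4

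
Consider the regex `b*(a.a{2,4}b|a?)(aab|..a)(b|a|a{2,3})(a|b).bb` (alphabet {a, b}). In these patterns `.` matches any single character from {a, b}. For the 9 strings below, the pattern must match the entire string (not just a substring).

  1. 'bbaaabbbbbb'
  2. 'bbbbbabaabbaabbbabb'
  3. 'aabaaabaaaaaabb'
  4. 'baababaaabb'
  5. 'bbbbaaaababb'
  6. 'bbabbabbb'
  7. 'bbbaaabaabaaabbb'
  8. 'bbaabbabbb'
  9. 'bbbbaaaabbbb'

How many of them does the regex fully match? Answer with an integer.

4

1 → match
2 → no match
3 → no match
4 → no match
5 → match
6 → no match
7 → no match
8 → match
9 → match
Total matched: 4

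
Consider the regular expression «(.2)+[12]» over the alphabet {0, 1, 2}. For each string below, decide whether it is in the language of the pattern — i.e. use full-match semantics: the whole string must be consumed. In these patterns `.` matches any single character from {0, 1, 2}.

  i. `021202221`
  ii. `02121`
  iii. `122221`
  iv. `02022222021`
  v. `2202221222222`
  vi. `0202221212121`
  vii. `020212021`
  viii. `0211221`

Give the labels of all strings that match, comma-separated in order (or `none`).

i, ii, iv, v, vi, vii

i. `021202221` → match
ii. `02121` → match
iii. `122221` → no match
iv. `02022222021` → match
v → match
vi → match
vii. `020212021` → match
viii. `0211221` → no match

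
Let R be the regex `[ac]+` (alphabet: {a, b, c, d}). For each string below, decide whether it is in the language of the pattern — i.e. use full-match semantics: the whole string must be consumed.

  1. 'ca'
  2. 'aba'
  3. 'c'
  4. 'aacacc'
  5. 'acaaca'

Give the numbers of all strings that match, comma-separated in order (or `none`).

1 → match
2 → no match
3 → match
4 → match
5 → match

1, 3, 4, 5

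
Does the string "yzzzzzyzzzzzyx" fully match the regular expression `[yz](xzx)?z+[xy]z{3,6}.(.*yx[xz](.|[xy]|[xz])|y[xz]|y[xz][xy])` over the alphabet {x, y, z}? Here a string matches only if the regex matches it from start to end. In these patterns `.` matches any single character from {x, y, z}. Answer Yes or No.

Yes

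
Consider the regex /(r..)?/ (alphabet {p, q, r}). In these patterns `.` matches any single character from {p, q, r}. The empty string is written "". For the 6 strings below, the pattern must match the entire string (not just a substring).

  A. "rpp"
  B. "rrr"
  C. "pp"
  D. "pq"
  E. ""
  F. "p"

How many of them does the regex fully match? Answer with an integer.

3

A → match
B → match
C → no match
D → no match
E → match
F → no match
Total matched: 3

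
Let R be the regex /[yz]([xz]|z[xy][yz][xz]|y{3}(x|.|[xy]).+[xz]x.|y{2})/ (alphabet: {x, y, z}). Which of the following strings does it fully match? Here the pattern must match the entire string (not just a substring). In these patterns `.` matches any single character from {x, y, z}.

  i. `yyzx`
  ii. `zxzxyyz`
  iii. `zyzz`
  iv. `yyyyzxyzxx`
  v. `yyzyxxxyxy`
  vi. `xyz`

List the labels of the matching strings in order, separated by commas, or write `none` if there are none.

i → no match
ii → no match
iii → no match
iv → match
v → no match
vi → no match

iv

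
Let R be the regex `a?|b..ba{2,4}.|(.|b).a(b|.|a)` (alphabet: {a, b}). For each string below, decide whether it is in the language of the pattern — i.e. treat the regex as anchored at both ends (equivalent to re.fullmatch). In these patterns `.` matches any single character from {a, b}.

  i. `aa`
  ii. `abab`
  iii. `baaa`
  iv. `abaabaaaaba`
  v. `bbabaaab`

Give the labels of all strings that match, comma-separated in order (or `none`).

ii, iii, v

i → no match
ii → match
iii → match
iv → no match
v → match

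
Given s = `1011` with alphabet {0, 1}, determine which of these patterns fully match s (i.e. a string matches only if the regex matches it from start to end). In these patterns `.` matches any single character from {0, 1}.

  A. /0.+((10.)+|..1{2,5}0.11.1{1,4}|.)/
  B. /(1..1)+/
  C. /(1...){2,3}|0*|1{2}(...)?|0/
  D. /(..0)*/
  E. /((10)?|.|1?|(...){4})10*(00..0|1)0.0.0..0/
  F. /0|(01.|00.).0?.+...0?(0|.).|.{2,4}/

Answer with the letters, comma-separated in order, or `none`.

B, F

A → no match — must start with `0`
B → match
C → no match
D → no match
E → no match — must end with `0`
F → match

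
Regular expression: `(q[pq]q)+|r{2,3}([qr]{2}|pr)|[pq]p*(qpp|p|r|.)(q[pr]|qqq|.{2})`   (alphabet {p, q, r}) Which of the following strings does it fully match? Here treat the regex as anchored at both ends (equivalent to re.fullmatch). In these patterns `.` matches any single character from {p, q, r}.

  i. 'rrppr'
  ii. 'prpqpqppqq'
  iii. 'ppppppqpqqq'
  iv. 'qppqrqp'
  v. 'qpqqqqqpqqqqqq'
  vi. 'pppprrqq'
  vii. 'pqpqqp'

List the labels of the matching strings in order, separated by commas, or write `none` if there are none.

none

i → no match
ii → no match
iii → no match
iv → no match
v → no match
vi → no match
vii → no match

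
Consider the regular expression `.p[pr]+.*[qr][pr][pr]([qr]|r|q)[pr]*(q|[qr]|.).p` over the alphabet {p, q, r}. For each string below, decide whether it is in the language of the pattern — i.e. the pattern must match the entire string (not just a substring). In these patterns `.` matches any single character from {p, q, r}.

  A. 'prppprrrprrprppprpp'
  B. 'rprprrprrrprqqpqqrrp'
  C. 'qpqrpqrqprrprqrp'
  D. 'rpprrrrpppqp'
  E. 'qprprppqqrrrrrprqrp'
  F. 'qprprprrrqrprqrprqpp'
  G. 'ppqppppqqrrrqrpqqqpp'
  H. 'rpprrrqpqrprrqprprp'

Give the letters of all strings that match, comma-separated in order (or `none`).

D, E, F

A → no match
B → no match
C → no match
D. 'rpprrrrpppqp' → match
E → match
F → match
G → no match
H → no match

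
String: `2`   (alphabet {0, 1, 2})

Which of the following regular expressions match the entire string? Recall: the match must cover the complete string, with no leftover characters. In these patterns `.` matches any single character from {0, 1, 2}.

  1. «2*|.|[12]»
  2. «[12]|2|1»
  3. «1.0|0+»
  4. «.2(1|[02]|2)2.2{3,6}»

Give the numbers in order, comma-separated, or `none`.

1 → match
2 → match
3 → no match — must end with `0`
4 → no match

1, 2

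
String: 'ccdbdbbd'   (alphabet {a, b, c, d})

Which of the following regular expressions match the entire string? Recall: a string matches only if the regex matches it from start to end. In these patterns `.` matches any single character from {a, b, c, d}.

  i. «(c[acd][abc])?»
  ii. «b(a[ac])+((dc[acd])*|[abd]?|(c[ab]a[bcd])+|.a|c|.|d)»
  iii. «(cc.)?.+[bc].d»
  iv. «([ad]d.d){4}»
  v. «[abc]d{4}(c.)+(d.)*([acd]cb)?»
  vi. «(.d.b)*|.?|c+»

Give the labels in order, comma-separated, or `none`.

i → no match
ii → no match — must start with 'ba'
iii → match
iv → no match
v → no match
vi → no match

iii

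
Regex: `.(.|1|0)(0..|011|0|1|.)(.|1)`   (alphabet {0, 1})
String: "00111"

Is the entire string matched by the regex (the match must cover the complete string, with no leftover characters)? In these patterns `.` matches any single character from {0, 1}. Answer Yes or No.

No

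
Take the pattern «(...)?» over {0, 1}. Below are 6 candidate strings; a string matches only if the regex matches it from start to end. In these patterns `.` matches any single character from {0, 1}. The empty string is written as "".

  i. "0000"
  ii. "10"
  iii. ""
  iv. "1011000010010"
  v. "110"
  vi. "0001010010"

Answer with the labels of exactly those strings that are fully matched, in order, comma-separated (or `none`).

i → no match
ii → no match
iii → match
iv → no match
v → match
vi → no match

iii, v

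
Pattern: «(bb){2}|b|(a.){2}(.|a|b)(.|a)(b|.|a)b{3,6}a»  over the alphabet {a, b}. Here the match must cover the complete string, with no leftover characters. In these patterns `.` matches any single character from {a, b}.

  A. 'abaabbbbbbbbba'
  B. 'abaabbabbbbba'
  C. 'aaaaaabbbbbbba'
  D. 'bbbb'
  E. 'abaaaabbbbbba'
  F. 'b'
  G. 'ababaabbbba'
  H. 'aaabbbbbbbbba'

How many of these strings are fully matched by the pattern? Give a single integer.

8

A → match
B → match
C → match
D. 'bbbb' → match
E → match
F. 'b' → match
G. 'ababaabbbba' → match
H → match
Total matched: 8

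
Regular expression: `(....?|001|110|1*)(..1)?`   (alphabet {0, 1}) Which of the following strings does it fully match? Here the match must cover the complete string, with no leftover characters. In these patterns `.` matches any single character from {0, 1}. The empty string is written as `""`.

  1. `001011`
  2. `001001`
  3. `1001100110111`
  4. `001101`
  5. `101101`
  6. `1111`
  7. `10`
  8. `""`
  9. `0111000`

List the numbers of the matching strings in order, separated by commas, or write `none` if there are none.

1, 2, 4, 5, 6, 8

1 → match
2 → match
3 → no match
4 → match
5 → match
6 → match
7 → no match
8 → match
9 → no match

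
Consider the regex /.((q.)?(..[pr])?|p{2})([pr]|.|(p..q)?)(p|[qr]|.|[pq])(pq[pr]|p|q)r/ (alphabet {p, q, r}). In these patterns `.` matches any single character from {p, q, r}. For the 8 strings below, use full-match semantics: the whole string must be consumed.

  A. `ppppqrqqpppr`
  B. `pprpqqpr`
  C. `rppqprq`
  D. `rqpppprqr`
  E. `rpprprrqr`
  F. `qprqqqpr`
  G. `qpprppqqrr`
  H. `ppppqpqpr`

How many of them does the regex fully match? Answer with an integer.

A → no match
B → match
C → no match — must end with `r`
D → match
E → no match
F → match
G → no match
H → match
Total matched: 4

4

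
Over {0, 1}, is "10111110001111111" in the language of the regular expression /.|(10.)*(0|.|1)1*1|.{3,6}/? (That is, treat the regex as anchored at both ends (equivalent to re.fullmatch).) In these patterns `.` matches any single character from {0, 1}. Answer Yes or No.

No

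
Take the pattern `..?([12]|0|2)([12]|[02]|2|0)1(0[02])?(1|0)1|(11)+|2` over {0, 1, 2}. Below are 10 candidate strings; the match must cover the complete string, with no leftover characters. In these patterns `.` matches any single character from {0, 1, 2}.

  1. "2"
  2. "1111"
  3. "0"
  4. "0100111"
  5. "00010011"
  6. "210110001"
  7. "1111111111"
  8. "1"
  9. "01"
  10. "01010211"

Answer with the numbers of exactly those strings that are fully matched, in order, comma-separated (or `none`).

1, 2, 4, 5, 6, 7, 10

1 → match
2 → match
3 → no match
4 → match
5 → match
6 → match
7 → match
8 → no match
9 → no match
10 → match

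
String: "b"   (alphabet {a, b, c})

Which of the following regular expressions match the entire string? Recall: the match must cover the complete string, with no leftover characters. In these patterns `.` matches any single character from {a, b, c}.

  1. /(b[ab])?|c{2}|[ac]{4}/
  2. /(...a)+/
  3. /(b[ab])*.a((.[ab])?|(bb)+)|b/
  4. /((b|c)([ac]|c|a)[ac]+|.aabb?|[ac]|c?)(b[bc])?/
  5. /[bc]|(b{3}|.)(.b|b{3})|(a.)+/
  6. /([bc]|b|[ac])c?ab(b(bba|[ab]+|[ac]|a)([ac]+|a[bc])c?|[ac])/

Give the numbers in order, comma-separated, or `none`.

3, 5

1 → no match
2 → no match — must end with "a"
3 → match
4 → no match
5 → match
6 → no match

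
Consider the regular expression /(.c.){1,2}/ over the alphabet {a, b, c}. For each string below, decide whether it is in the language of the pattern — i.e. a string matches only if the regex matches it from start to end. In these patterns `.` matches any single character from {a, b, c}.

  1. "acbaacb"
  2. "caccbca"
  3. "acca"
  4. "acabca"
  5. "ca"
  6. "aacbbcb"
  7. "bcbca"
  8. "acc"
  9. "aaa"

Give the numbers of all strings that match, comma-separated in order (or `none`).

1 → no match
2 → no match
3 → no match
4 → match
5 → no match
6 → no match
7 → no match
8 → match
9 → no match

4, 8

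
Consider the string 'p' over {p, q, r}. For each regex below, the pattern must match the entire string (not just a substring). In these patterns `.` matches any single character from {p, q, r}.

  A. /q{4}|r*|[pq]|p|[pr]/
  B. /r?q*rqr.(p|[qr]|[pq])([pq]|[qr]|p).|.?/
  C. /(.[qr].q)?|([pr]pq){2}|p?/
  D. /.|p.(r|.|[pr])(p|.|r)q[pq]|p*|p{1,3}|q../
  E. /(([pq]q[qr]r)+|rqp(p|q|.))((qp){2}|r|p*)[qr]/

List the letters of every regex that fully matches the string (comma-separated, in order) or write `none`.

A, B, C, D

A → match
B → match
C → match
D → match
E → no match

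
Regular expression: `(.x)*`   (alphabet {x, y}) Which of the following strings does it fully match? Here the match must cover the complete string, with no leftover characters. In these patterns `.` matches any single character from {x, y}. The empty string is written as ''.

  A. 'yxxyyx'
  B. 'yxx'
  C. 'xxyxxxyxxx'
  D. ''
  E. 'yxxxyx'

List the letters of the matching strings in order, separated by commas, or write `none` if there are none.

A. 'yxxyyx' → no match
B. 'yxx' → no match
C. 'xxyxxxyxxx' → match
D. '' → match
E. 'yxxxyx' → match

C, D, E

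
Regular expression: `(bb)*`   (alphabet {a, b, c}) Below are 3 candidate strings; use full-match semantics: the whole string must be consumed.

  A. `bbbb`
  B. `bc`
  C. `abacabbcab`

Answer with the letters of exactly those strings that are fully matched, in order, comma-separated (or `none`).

A. `bbbb` → match
B. `bc` → no match
C. `abacabbcab` → no match

A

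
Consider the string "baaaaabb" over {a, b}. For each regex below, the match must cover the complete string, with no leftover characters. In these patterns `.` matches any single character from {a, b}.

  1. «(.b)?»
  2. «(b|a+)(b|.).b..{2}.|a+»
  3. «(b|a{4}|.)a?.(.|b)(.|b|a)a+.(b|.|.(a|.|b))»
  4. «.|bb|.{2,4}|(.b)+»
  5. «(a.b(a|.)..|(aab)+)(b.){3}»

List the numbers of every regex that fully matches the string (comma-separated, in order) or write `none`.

3

1 → no match
2 → no match
3 → match
4 → no match
5 → no match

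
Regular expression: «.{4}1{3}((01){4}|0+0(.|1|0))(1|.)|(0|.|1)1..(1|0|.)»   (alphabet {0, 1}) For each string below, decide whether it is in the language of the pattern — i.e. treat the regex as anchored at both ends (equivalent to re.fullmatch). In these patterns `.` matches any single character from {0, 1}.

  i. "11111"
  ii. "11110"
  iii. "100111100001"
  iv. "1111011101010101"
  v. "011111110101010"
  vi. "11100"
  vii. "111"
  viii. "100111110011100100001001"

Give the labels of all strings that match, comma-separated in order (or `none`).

i → match
ii → match
iii → match
iv → no match
v → no match
vi → match
vii → no match
viii → no match

i, ii, iii, vi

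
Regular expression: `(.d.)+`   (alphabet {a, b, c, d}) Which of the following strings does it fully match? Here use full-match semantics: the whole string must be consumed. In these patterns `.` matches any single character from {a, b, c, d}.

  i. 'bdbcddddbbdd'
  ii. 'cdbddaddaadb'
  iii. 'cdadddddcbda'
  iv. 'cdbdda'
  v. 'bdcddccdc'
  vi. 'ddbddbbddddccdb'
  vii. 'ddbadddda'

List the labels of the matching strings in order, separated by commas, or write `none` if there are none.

i, ii, iii, iv, v, vi, vii

i → match
ii → match
iii → match
iv → match
v → match
vi → match
vii → match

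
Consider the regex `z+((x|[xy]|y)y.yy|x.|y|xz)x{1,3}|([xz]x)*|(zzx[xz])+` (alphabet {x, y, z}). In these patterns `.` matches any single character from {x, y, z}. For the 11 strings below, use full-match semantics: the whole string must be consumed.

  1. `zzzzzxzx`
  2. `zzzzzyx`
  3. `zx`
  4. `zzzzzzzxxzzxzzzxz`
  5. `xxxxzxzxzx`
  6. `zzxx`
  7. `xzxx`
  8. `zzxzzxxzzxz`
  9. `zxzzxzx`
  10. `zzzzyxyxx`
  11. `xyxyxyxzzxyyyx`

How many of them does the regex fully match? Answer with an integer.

5

1 → match
2 → match
3 → match
4 → no match
5 → match
6 → match
7 → no match
8 → no match
9 → no match
10 → no match
11 → no match
Total matched: 5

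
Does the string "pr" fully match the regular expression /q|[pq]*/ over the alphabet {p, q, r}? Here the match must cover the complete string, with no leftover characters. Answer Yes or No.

No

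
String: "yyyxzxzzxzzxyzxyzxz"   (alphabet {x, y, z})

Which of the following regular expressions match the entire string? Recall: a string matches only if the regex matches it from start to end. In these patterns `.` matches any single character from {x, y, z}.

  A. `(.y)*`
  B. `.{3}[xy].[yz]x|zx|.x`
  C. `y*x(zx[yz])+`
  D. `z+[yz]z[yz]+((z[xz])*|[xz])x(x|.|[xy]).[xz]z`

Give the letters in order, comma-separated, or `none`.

A → no match
B → no match
C → match
D → no match — must start with "z"

C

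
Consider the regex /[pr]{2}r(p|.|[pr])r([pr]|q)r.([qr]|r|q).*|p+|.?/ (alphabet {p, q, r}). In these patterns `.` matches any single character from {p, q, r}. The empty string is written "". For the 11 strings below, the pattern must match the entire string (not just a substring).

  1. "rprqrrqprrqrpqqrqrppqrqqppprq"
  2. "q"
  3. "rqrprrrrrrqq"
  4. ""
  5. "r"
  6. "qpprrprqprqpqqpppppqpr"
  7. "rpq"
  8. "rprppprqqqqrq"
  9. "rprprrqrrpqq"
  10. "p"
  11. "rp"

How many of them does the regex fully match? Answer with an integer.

4

1 → no match
2. "q" → match
3. "rqrprrrrrrqq" → no match
4. "" → match
5. "r" → match
6 → no match
7. "rpq" → no match
8 → no match
9. "rprprrqrrpqq" → no match
10. "p" → match
11. "rp" → no match
Total matched: 4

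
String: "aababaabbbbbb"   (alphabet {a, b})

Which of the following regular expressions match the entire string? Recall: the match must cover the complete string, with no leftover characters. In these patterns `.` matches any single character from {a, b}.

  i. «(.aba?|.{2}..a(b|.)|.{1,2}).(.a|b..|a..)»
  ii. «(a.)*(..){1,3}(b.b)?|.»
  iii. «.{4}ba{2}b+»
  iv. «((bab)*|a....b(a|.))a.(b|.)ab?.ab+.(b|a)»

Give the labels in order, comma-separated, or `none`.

iii, iv

i → no match
ii → no match
iii → match
iv → match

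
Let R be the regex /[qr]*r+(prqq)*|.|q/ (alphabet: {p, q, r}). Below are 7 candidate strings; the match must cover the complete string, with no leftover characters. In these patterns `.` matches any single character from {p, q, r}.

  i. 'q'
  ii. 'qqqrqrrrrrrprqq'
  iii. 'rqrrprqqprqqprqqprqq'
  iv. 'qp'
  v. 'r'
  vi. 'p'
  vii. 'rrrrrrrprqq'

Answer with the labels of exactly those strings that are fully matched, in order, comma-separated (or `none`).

i → match
ii → match
iii → match
iv → no match
v → match
vi → match
vii → match

i, ii, iii, v, vi, vii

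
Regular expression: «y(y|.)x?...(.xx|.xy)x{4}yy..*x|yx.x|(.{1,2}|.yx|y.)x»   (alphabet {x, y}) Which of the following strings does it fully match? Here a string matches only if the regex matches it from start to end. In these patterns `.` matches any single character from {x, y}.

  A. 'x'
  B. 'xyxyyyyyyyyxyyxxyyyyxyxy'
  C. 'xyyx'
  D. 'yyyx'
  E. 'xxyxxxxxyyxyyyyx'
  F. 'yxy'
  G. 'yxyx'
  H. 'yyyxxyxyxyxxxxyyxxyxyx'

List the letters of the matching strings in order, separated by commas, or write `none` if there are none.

G

A → no match
B → no match — must end with 'x'
C → no match
D → no match
E → no match
F → no match — must end with 'x'
G → match
H → no match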